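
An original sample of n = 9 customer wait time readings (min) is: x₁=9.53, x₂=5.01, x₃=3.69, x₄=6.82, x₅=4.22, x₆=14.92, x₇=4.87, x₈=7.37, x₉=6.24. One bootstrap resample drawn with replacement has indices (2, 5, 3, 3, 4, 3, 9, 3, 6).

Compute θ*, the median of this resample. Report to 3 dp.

θ* = 4.220

Resample values: 5.01, 4.22, 3.69, 3.69, 6.82, 3.69, 6.24, 3.69, 14.92.
Sorted: 3.69, 3.69, 3.69, 3.69, 4.22, 5.01, 6.24, 6.82, 14.92
Median = middle value = 4.220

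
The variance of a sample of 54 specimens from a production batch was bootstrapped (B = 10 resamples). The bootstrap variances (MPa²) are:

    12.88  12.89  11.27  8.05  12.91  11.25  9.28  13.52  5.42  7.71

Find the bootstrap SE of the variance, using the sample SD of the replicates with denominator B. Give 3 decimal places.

SE* = 2.618

Bootstrap SE is the standard deviation of the 10 replicate variances.
Mean of replicates: (12.88 + 12.89 + 11.27 + 8.05 + 12.91 + 11.25 + 9.28 + 13.52 + 5.42 + 7.71) / 10 = 105.1800 / 10 = 10.5180
Sum of squared deviations: (+2.3620)² + (+2.3720)² + (+0.7520)² + (−2.4680)² + (+2.3920)² + (+0.7320)² + (−1.2380)² + (+3.0020)² + (−5.0980)² + (−2.8080)² = 68.5386
Variance = 68.5386 / 10 = 6.8539
SE* = √6.8539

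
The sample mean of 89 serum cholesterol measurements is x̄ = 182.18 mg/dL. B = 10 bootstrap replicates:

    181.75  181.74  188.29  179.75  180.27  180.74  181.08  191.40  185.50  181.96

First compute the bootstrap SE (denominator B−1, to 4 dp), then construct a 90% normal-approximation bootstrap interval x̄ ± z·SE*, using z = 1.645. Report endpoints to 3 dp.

(175.804, 188.556)

Mean of replicates = 183.2480; sum of squared deviations = 135.2202; SE* = √(135.2202/9) = 3.8761
Margin = 1.645 × 3.8761 = 6.3762
Interval: 182.18 ± 6.3762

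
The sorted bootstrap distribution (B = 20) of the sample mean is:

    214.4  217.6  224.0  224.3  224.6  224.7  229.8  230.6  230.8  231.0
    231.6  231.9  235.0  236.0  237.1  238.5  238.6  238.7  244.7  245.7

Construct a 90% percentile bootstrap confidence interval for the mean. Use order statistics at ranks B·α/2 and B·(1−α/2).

α = 0.10; lower rank = 20 × 0.050 = 1; upper rank = 20 × 0.950 = 19.
The 1st smallest replicate is 214.4; the 19th is 244.7.

(214.4, 244.7)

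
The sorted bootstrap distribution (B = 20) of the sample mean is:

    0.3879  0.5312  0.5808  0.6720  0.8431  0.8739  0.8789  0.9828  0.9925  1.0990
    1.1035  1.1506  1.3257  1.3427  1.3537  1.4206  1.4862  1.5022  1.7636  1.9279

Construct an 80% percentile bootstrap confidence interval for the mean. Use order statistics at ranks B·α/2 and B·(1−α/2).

(0.5312, 1.5022)

α = 0.20; lower rank = 20 × 0.100 = 2; upper rank = 20 × 0.900 = 18.
The 2nd smallest replicate is 0.5312; the 18th is 1.5022.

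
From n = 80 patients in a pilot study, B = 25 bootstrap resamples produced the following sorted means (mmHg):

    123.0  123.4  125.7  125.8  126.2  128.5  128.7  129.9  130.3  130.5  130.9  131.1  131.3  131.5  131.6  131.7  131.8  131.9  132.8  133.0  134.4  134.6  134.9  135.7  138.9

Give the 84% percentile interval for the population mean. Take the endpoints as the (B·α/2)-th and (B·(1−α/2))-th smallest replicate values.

(123.4, 134.9)

α = 0.16; lower rank = 25 × 0.080 = 2; upper rank = 25 × 0.920 = 23.
The 2nd smallest replicate is 123.4; the 23rd is 134.9.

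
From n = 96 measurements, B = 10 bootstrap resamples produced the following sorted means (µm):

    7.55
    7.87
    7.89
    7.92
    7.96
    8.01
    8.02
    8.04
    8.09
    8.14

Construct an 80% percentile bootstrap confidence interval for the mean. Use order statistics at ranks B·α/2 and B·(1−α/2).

α = 0.20; lower rank = 10 × 0.100 = 1; upper rank = 10 × 0.900 = 9.
The 1st smallest replicate is 7.55; the 9th is 8.09.

(7.55, 8.09)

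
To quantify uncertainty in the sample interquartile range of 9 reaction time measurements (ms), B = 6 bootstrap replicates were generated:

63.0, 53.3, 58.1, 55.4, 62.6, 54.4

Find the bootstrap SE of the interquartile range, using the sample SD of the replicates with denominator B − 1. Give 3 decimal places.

SE* = 4.189

Bootstrap SE is the standard deviation of the 6 replicate interquartile ranges.
Mean of replicates: (63.0 + 53.3 + 58.1 + 55.4 + 62.6 + 54.4) / 6 = 346.8000 / 6 = 57.8000
Sum of squared deviations: (+5.2000)² + (−4.5000)² + (+0.3000)² + (−2.4000)² + (+4.8000)² + (−3.4000)² = 87.7400
Variance = 87.7400 / 5 = 17.5480
SE* = √17.5480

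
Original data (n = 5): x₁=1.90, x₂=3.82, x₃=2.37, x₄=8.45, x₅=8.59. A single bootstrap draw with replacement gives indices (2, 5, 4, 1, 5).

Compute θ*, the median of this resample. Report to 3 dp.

θ* = 8.450

Resample values: 3.82, 8.59, 8.45, 1.90, 8.59.
Sorted: 1.90, 3.82, 8.45, 8.59, 8.59
Median = middle value = 8.450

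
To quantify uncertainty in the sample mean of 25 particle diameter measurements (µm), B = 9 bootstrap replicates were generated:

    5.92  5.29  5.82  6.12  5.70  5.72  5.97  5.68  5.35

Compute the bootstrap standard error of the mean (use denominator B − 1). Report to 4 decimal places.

SE* = 0.2728

Bootstrap SE is the standard deviation of the 9 replicate means.
Mean of replicates: (5.92 + 5.29 + 5.82 + 6.12 + 5.70 + 5.72 + 5.97 + 5.68 + 5.35) / 9 = 51.57000 / 9 = 5.73000
Sum of squared deviations: (+0.19000)² + (−0.44000)² + (+0.09000)² + (+0.39000)² + (−0.03000)² + (−0.01000)² + (+0.24000)² + (−0.05000)² + (−0.38000)² = 0.59540
Variance = 0.59540 / 8 = 0.07443
SE* = √0.07443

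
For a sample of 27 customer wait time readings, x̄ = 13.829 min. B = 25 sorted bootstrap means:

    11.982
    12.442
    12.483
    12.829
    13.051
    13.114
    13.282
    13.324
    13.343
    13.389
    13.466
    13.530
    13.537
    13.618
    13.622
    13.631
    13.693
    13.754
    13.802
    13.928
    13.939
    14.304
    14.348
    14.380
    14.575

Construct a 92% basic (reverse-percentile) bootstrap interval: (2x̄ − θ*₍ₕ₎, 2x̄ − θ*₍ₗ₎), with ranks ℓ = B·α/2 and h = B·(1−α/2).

Percentile endpoints at ranks 1 and 24: θ*₍1₎ = 11.982, θ*₍24₎ = 14.380.
Basic interval reflects these around x̄:
  lower = 2 × 13.829 − 14.380 = 13.278
  upper = 2 × 13.829 − 11.982 = 15.676

(13.278, 15.676)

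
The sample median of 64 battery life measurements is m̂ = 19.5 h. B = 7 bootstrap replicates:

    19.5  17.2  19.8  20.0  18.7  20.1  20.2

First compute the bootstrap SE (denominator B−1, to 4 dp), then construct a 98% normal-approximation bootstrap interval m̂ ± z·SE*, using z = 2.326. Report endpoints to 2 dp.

(16.99, 22.01)

Mean of replicates = 19.3571; sum of squared deviations = 6.9771; SE* = √(6.9771/6) = 1.0784
Margin = 2.326 × 1.0784 = 2.508
Interval: 19.5 ± 2.508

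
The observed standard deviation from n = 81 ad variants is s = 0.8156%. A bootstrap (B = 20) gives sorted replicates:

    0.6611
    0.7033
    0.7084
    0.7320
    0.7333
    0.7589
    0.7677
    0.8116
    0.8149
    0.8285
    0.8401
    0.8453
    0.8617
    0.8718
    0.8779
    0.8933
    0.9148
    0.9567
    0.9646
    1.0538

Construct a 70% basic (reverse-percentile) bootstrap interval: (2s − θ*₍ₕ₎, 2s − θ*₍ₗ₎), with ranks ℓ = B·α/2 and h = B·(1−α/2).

Percentile endpoints at ranks 3 and 17: θ*₍3₎ = 0.7084, θ*₍17₎ = 0.9148.
Basic interval reflects these around s:
  lower = 2 × 0.8156 − 0.9148 = 0.7164
  upper = 2 × 0.8156 − 0.7084 = 0.9228

(0.7164, 0.9228)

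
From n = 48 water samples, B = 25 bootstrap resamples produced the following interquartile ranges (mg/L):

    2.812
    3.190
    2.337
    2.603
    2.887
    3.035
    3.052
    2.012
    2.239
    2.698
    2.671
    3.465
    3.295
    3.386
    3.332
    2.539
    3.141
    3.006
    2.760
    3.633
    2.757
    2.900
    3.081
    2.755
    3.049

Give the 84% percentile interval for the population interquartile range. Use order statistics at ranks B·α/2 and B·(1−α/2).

(2.239, 3.386)

Sorted replicates: 2.012, 2.239, 2.337, 2.539, 2.603, 2.671, 2.698, 2.755, 2.757, 2.760, 2.812, 2.887, 2.900, 3.006, 3.035, 3.049, 3.052, 3.081, 3.141, 3.190, 3.295, 3.332, 3.386, 3.465, 3.633
α = 0.16; lower rank = 25 × 0.080 = 2; upper rank = 25 × 0.920 = 23.
The 2nd smallest replicate is 2.239; the 23rd is 3.386.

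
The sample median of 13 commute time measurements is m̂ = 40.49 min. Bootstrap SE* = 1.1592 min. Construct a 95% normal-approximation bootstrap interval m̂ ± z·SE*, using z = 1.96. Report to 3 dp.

(38.218, 42.762)

Margin = 1.96 × 1.1592 = 2.2720
Interval: 40.49 ± 2.2720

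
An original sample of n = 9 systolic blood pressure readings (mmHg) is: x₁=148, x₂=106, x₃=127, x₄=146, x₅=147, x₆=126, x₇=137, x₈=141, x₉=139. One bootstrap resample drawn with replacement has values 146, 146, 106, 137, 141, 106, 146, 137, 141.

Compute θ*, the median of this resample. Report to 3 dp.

θ* = 141.000

Sorted: 106, 106, 137, 137, 141, 141, 146, 146, 146
Median = middle value = 141.000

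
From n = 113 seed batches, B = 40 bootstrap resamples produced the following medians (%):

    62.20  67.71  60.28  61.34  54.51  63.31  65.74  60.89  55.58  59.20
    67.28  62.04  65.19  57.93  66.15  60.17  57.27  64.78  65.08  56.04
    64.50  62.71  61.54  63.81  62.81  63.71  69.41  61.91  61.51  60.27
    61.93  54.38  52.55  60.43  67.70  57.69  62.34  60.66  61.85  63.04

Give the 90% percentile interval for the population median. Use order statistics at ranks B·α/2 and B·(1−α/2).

Sorted replicates: 52.55, 54.38, 54.51, 55.58, 56.04, 57.27, 57.69, 57.93, 59.20, 60.17, 60.27, 60.28, 60.43, 60.66, 60.89, 61.34, 61.51, 61.54, 61.85, 61.91, 61.93, 62.04, 62.20, 62.34, 62.71, 62.81, 63.04, 63.31, 63.71, 63.81, 64.50, 64.78, 65.08, 65.19, 65.74, 66.15, 67.28, 67.70, 67.71, 69.41
α = 0.10; lower rank = 40 × 0.050 = 2; upper rank = 40 × 0.950 = 38.
The 2nd smallest replicate is 54.38; the 38th is 67.70.

(54.38, 67.70)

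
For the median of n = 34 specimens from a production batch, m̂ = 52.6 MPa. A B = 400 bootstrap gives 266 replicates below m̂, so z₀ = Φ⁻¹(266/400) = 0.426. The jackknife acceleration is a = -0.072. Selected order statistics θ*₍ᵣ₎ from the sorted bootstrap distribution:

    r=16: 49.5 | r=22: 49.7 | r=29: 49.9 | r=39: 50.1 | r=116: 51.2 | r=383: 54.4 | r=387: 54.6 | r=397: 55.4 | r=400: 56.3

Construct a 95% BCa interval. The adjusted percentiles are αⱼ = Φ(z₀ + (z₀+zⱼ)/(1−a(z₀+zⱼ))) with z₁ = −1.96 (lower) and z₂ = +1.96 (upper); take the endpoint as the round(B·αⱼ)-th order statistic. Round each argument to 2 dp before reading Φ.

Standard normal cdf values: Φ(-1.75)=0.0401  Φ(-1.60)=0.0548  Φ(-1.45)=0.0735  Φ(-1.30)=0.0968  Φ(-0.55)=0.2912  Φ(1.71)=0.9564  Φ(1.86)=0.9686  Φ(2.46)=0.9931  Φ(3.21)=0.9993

(50.1, 55.4)

Lower: z₀ + z₁ = 0.426 + (-1.960) = -1.534; 1 − a(z₀+z₁) = 1 − (-0.072)(-1.534) = 0.8896; argument = 0.426 + (-1.534)/0.8896 = -1.2985 → -1.30.
α₁ = Φ(-1.30) = 0.0968; rank = round(400 × 0.0968) = 39; θ*₍39₎ = 50.1.
Upper: z₀ + z₂ = 2.386; 1 − a(z₀+z₂) = 1.1718; argument = 2.4622 → 2.46; α₂ = 0.9931; rank = 397; θ*₍397₎ = 55.4.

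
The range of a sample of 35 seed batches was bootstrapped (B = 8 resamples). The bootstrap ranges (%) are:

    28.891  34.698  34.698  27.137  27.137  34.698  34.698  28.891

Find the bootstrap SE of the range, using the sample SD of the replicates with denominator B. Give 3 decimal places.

Bootstrap SE is the standard deviation of the 8 replicate ranges.
Mean of replicates: (28.891 + 34.698 + 34.698 + 27.137 + 27.137 + 34.698 + 34.698 + 28.891) / 8 = 250.8480 / 8 = 31.3560
Sum of squared deviations: (−2.4650)² + (+3.3420)² + (+3.3420)² + (−4.2190)² + (−4.2190)² + (+3.3420)² + (+3.3420)² + (−2.4650)² = 92.4282
Variance = 92.4282 / 8 = 11.5535
SE* = √11.5535

SE* = 3.399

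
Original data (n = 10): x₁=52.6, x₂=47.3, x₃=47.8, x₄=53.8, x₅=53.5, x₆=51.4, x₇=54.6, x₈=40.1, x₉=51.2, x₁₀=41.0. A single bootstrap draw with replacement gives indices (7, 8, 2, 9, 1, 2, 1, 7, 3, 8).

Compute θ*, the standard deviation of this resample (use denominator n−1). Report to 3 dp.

θ* = 5.362

Resample values: 54.6, 40.1, 47.3, 51.2, 52.6, 47.3, 52.6, 54.6, 47.8, 40.1.
Mean = 48.8200; sum of squared deviations = 258.7960
s² = 258.7960 / 9 = 28.7551
s = √28.7551 = 5.362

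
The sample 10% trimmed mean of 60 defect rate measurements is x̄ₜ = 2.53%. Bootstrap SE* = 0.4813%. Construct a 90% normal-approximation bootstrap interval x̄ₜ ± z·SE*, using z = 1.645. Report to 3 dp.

Margin = 1.645 × 0.4813 = 0.7917
Interval: 2.53 ± 0.7917

(1.738, 3.322)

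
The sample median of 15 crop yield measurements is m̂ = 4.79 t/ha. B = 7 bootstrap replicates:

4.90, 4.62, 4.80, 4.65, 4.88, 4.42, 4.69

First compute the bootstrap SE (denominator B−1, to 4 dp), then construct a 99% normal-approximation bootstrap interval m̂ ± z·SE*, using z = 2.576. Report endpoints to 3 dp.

Mean of replicates = 4.7086; sum of squared deviations = 0.1693; SE* = √(0.1693/6) = 0.1680
Margin = 2.576 × 0.1680 = 0.4328
Interval: 4.79 ± 0.4328

(4.357, 5.223)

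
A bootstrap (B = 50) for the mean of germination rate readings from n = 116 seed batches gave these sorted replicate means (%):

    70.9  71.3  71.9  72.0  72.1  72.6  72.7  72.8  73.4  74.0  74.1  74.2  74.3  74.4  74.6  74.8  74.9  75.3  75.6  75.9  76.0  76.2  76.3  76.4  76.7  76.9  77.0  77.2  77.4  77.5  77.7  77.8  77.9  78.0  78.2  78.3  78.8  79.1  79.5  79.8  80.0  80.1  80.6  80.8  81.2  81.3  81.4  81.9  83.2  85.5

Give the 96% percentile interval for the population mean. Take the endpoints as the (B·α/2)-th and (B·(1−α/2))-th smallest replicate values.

α = 0.04; lower rank = 50 × 0.020 = 1; upper rank = 50 × 0.980 = 49.
The 1st smallest replicate is 70.9; the 49th is 83.2.

(70.9, 83.2)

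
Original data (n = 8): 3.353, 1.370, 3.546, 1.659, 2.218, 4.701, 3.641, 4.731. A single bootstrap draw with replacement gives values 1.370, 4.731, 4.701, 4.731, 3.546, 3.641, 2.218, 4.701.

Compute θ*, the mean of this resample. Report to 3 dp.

θ* = 3.705

Mean = (1.370 + 4.731 + 4.701 + 4.731 + 3.546 + 3.641 + 2.218 + 4.701) / 8 = 29.6390 / 8 = 3.705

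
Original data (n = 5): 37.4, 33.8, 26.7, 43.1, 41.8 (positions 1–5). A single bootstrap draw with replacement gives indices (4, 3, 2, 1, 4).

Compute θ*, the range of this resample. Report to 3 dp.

Resample values: 43.1, 26.7, 33.8, 37.4, 43.1.
Range = 43.1 − 26.7 = 16.400

θ* = 16.400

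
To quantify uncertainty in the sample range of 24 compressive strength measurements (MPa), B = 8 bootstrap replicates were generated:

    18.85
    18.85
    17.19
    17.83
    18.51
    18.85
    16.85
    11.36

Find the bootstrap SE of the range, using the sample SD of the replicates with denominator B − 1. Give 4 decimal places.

SE* = 2.5199

Bootstrap SE is the standard deviation of the 8 replicate ranges.
Mean of replicates: (18.85 + 18.85 + 17.19 + 17.83 + 18.51 + 18.85 + 16.85 + 11.36) / 8 = 138.29000 / 8 = 17.28625
Sum of squared deviations: (+1.56375)² + (+1.56375)² + (−0.09625)² + (+0.54375)² + (+1.22375)² + (+1.56375)² + (−0.43625)² + (−5.92625)² = 44.44919
Variance = 44.44919 / 7 = 6.34988
SE* = √6.34988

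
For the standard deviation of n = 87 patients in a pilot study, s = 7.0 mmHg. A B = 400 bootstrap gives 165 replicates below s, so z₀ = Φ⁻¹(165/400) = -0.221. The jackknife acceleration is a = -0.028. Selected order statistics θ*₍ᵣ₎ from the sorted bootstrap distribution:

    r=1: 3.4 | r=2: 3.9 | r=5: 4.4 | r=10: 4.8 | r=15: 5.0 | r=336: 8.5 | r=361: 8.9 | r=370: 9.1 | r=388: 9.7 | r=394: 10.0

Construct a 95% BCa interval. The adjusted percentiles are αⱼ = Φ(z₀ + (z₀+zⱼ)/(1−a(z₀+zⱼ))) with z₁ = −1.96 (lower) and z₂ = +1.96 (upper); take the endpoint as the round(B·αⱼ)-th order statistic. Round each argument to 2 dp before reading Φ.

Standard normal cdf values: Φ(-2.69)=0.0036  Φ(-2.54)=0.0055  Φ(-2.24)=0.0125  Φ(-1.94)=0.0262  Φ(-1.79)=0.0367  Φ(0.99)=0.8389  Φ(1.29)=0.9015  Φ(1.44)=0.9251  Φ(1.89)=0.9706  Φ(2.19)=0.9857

Lower: z₀ + z₁ = -0.221 + (-1.960) = -2.181; 1 − a(z₀+z₁) = 1 − (-0.028)(-2.181) = 0.9389; argument = -0.221 + (-2.181)/0.9389 = -2.5439 → -2.54.
α₁ = Φ(-2.54) = 0.0055; rank = round(400 × 0.0055) = 2; θ*₍2₎ = 3.9.
Upper: z₀ + z₂ = 1.739; 1 − a(z₀+z₂) = 1.0487; argument = 1.4373 → 1.44; α₂ = 0.9251; rank = 370; θ*₍370₎ = 9.1.

(3.9, 9.1)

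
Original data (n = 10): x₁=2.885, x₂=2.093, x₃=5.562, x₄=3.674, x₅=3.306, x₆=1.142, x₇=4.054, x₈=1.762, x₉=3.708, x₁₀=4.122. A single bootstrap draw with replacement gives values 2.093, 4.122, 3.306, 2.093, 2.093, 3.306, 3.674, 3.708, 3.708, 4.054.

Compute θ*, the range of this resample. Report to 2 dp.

θ* = 2.03

Range = 4.122 − 2.093 = 2.03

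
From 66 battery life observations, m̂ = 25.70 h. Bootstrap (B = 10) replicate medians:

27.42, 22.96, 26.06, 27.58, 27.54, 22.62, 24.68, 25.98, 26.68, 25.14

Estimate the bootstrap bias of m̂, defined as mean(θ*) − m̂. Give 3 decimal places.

mean(θ*) = (27.42 + 22.96 + 26.06 + 27.58 + 27.54 + 22.62 + 24.68 + 25.98 + 26.68 + 25.14) / 10 = 25.6660
bias = 25.6660 − 25.70

bias = −0.034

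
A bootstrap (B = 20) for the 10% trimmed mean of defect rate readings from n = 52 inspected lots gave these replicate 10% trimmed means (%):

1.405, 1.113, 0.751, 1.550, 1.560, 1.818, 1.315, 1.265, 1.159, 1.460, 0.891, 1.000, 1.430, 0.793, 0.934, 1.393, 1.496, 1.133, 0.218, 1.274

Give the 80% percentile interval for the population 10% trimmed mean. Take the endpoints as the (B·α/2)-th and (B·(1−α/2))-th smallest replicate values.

Sorted replicates: 0.218, 0.751, 0.793, 0.891, 0.934, 1.000, 1.113, 1.133, 1.159, 1.265, 1.274, 1.315, 1.393, 1.405, 1.430, 1.460, 1.496, 1.550, 1.560, 1.818
α = 0.20; lower rank = 20 × 0.100 = 2; upper rank = 20 × 0.900 = 18.
The 2nd smallest replicate is 0.751; the 18th is 1.550.

(0.751, 1.550)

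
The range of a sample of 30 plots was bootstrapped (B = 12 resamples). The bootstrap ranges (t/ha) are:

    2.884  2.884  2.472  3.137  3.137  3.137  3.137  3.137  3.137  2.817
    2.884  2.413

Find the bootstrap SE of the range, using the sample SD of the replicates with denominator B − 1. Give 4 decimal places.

Bootstrap SE is the standard deviation of the 12 replicate ranges.
Mean of replicates: (2.884 + 2.884 + 2.472 + 3.137 + 3.137 + 3.137 + 3.137 + 3.137 + 3.137 + 2.817 + 2.884 + 2.413) / 12 = 35.17600 / 12 = 2.93133
Sum of squared deviations: (−0.04733)² + (−0.04733)² + (−0.45933)² + (+0.20567)² + (+0.20567)² + (+0.20567)² + (+0.20567)² + (+0.20567)² + (+0.20567)² + (−0.11433)² + (−0.04733)² + (−0.51833)² = 0.75324
Variance = 0.75324 / 11 = 0.06848
SE* = √0.06848

SE* = 0.2617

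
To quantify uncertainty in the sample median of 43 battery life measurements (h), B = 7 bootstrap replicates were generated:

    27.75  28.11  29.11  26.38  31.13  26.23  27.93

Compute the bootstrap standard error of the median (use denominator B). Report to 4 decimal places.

Bootstrap SE is the standard deviation of the 7 replicate medians.
Mean of replicates: (27.75 + 28.11 + 29.11 + 26.38 + 31.13 + 26.23 + 27.93) / 7 = 196.64000 / 7 = 28.09143
Sum of squared deviations: (−0.34143)² + (+0.01857)² + (+1.01857)² + (−1.71143)² + (+3.03857)² + (−1.86143)² + (−0.16143)² = 16.80729
Variance = 16.80729 / 7 = 2.40104
SE* = √2.40104

SE* = 1.5495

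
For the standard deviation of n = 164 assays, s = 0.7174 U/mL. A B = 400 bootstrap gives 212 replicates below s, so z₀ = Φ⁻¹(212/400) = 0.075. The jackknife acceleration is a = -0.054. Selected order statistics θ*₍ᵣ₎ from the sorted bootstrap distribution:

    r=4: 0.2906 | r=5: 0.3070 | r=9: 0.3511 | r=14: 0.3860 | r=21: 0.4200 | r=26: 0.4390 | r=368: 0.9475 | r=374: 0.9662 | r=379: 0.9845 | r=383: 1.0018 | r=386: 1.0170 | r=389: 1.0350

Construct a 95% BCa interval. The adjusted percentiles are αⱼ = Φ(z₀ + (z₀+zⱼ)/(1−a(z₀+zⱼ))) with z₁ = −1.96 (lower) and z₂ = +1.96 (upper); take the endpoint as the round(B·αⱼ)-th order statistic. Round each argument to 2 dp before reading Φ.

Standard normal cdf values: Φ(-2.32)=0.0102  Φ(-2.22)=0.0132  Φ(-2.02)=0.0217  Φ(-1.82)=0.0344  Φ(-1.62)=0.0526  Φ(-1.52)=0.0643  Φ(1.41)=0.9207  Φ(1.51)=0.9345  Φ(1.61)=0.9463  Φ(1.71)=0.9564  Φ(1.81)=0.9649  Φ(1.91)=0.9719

Lower: z₀ + z₁ = 0.075 + (-1.960) = -1.885; 1 − a(z₀+z₁) = 1 − (-0.054)(-1.885) = 0.8982; argument = 0.075 + (-1.885)/0.8982 = -2.0236 → -2.02.
α₁ = Φ(-2.02) = 0.0217; rank = round(400 × 0.0217) = 9; θ*₍9₎ = 0.3511.
Upper: z₀ + z₂ = 2.035; 1 − a(z₀+z₂) = 1.1099; argument = 1.9085 → 1.91; α₂ = 0.9719; rank = 389; θ*₍389₎ = 1.0350.

(0.3511, 1.0350)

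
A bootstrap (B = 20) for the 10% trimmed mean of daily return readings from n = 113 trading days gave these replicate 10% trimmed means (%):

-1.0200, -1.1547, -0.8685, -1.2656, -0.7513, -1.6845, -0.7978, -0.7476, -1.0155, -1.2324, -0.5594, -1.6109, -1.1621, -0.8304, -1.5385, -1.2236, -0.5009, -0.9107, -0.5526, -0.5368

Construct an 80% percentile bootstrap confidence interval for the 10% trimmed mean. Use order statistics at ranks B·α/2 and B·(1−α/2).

(-1.6109, -0.5526)

Sorted replicates: -1.6845, -1.6109, -1.5385, -1.2656, -1.2324, -1.2236, -1.1621, -1.1547, -1.0200, -1.0155, -0.9107, -0.8685, -0.8304, -0.7978, -0.7513, -0.7476, -0.5594, -0.5526, -0.5368, -0.5009
α = 0.20; lower rank = 20 × 0.100 = 2; upper rank = 20 × 0.900 = 18.
The 2nd smallest replicate is -1.6109; the 18th is -0.5526.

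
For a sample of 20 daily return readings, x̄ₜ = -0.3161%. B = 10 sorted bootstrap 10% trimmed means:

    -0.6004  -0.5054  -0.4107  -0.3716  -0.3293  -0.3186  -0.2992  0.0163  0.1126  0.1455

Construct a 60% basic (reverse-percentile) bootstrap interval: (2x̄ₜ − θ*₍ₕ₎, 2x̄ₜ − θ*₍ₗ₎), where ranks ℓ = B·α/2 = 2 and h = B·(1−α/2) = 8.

Percentile endpoints at ranks 2 and 8: θ*₍2₎ = -0.5054, θ*₍8₎ = 0.0163.
Basic interval reflects these around x̄ₜ:
  lower = 2 × -0.3161 − 0.0163 = -0.6485
  upper = 2 × -0.3161 − -0.5054 = -0.1268

(-0.6485, -0.1268)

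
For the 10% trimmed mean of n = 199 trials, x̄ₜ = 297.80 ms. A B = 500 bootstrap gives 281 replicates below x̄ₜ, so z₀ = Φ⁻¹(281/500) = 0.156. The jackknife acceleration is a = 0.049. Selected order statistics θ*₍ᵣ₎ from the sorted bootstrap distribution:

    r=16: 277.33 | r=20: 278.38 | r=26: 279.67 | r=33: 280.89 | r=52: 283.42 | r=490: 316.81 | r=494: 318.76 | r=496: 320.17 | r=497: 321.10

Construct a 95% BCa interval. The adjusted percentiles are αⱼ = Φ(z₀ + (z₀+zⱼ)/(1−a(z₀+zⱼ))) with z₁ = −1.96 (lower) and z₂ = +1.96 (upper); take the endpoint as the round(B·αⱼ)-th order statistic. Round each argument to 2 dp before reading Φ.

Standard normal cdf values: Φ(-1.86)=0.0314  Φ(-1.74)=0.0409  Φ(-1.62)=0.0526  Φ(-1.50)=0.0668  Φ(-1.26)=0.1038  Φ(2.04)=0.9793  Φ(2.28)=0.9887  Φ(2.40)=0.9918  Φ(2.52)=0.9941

Lower: z₀ + z₁ = 0.156 + (-1.960) = -1.804; 1 − a(z₀+z₁) = 1 − (0.049)(-1.804) = 1.0884; argument = 0.156 + (-1.804)/1.0884 = -1.5015 → -1.50.
α₁ = Φ(-1.50) = 0.0668; rank = round(500 × 0.0668) = 33; θ*₍33₎ = 280.89.
Upper: z₀ + z₂ = 2.116; 1 − a(z₀+z₂) = 0.8963; argument = 2.5168 → 2.52; α₂ = 0.9941; rank = 497; θ*₍497₎ = 321.10.

(280.89, 321.10)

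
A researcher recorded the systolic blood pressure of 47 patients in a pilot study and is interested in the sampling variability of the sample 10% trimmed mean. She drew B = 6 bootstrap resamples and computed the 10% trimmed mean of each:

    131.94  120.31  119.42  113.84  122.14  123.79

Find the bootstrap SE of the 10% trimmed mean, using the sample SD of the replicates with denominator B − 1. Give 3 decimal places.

SE* = 5.968

Bootstrap SE is the standard deviation of the 6 replicate 10% trimmed means.
Mean of replicates: (131.94 + 120.31 + 119.42 + 113.84 + 122.14 + 123.79) / 6 = 731.4400 / 6 = 121.9067
Sum of squared deviations: (+10.0333)² + (−1.5967)² + (−2.4867)² + (−8.0667)² + (+0.2333)² + (+1.8833)² = 178.0731
Variance = 178.0731 / 5 = 35.6146
SE* = √35.6146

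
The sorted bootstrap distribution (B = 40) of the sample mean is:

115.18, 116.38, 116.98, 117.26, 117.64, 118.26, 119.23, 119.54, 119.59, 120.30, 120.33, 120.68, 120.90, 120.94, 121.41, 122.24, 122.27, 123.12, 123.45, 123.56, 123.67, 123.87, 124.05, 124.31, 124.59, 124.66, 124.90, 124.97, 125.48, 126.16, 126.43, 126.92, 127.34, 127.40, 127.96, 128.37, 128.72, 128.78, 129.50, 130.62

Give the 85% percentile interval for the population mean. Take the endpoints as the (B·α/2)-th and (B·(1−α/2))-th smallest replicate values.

(116.98, 128.72)

α = 0.15; lower rank = 40 × 0.075 = 3; upper rank = 40 × 0.925 = 37.
The 3rd smallest replicate is 116.98; the 37th is 128.72.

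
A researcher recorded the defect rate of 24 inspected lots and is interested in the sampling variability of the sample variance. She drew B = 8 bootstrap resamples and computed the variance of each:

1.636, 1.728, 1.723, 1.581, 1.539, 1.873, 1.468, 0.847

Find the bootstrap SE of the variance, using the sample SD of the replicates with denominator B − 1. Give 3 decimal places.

Bootstrap SE is the standard deviation of the 8 replicate variances.
Mean of replicates: (1.636 + 1.728 + 1.723 + 1.581 + 1.539 + 1.873 + 1.468 + 0.847) / 8 = 12.3950 / 8 = 1.5494
Sum of squared deviations: (+0.0866)² + (+0.1786)² + (+0.1736)² + (+0.0316)² + (−0.0104)² + (+0.3236)² + (−0.0814)² + (−0.7024)² = 0.6753
Variance = 0.6753 / 7 = 0.0965
SE* = √0.0965

SE* = 0.311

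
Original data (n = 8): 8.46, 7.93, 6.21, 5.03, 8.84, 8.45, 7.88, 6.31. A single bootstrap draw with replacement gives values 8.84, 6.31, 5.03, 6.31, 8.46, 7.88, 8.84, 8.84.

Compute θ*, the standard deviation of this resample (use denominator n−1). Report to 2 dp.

Mean = 7.5637; sum of squared deviations = 15.3534
s² = 15.3534 / 7 = 2.1933
s = √2.1933 = 1.48

θ* = 1.48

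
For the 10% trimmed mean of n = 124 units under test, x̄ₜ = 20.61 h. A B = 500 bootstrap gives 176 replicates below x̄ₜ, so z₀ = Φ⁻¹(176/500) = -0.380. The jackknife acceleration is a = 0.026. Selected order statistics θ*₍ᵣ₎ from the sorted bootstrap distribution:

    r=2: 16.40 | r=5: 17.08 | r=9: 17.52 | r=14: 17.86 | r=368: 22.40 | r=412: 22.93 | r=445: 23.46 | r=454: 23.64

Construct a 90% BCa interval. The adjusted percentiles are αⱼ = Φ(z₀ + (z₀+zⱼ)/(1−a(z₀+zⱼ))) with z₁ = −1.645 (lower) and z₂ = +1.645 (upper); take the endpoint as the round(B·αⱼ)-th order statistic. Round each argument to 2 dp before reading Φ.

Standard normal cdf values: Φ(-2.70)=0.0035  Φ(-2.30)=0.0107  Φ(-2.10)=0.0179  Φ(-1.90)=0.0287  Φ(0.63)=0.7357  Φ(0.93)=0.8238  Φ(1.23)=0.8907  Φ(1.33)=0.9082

(17.08, 22.93)

Lower: z₀ + z₁ = -0.380 + (-1.645) = -2.025; 1 − a(z₀+z₁) = 1 − (0.026)(-2.025) = 1.0527; argument = -0.380 + (-2.025)/1.0527 = -2.3037 → -2.30.
α₁ = Φ(-2.30) = 0.0107; rank = round(500 × 0.0107) = 5; θ*₍5₎ = 17.08.
Upper: z₀ + z₂ = 1.265; 1 − a(z₀+z₂) = 0.9671; argument = 0.9280 → 0.93; α₂ = 0.8238; rank = 412; θ*₍412₎ = 22.93.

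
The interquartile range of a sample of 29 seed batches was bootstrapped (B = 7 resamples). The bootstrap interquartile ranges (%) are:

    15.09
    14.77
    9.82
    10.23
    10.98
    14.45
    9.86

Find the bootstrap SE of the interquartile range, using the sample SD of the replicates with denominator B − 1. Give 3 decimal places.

Bootstrap SE is the standard deviation of the 7 replicate interquartile ranges.
Mean of replicates: (15.09 + 14.77 + 9.82 + 10.23 + 10.98 + 14.45 + 9.86) / 7 = 85.2000 / 7 = 12.1714
Sum of squared deviations: (+2.9186)² + (+2.5986)² + (−2.3514)² + (−1.9414)² + (−1.1914)² + (+2.2786)² + (−2.3114)² = 36.5231
Variance = 36.5231 / 6 = 6.0872
SE* = √6.0872

SE* = 2.467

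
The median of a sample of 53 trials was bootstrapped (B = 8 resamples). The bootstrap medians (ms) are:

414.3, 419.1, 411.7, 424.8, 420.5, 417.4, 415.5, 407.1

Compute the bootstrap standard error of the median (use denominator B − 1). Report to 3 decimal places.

Bootstrap SE is the standard deviation of the 8 replicate medians.
Mean of replicates: (414.3 + 419.1 + 411.7 + 424.8 + 420.5 + 417.4 + 415.5 + 407.1) / 8 = 3330.4000 / 8 = 416.3000
Sum of squared deviations: (−2.0000)² + (+2.8000)² + (−4.6000)² + (+8.5000)² + (+4.2000)² + (+1.1000)² + (−0.8000)² + (−9.2000)² = 209.3800
Variance = 209.3800 / 7 = 29.9114
SE* = √29.9114

SE* = 5.469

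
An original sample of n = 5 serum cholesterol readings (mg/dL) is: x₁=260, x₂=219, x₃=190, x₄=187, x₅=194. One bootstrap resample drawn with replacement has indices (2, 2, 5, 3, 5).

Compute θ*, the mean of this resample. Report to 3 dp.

θ* = 203.200

Resample values: 219, 219, 194, 190, 194.
Mean = (219 + 219 + 194 + 190 + 194) / 5 = 1016.0 / 5 = 203.200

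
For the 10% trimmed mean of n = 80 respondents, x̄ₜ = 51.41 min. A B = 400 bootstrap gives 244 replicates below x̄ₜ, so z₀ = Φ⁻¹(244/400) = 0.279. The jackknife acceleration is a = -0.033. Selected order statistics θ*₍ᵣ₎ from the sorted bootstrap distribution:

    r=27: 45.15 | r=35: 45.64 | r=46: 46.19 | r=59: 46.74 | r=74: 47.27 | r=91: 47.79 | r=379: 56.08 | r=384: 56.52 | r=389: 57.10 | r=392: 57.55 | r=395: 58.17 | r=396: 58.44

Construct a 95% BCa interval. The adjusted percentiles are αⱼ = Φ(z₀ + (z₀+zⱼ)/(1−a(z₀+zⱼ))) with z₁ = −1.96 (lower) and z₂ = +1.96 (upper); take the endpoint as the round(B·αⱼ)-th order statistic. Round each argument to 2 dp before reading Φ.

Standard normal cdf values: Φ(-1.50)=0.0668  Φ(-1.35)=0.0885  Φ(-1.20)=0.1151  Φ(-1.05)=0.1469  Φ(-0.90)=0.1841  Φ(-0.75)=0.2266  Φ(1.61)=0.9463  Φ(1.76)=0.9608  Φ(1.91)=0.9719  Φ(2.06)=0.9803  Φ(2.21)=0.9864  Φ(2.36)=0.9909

Lower: z₀ + z₁ = 0.279 + (-1.960) = -1.681; 1 − a(z₀+z₁) = 1 − (-0.033)(-1.681) = 0.9445; argument = 0.279 + (-1.681)/0.9445 = -1.5007 → -1.50.
α₁ = Φ(-1.50) = 0.0668; rank = round(400 × 0.0668) = 27; θ*₍27₎ = 45.15.
Upper: z₀ + z₂ = 2.239; 1 − a(z₀+z₂) = 1.0739; argument = 2.3639 → 2.36; α₂ = 0.9909; rank = 396; θ*₍396₎ = 58.44.

(45.15, 58.44)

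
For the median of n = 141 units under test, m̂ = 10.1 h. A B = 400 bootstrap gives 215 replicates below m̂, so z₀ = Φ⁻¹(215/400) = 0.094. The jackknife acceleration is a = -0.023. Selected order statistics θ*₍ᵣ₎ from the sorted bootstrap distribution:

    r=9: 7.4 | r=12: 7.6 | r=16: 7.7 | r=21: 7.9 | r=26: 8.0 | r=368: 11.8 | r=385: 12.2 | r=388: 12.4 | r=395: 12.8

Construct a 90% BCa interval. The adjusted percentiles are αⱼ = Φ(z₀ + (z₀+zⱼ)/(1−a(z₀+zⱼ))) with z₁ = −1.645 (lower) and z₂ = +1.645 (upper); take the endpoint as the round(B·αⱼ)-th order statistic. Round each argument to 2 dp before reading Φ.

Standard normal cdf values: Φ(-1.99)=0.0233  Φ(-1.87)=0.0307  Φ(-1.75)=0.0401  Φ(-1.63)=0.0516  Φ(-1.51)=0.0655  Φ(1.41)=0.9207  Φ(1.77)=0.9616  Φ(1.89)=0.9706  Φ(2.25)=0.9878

(8.0, 12.2)

Lower: z₀ + z₁ = 0.094 + (-1.645) = -1.551; 1 − a(z₀+z₁) = 1 − (-0.023)(-1.551) = 0.9643; argument = 0.094 + (-1.551)/0.9643 = -1.5144 → -1.51.
α₁ = Φ(-1.51) = 0.0655; rank = round(400 × 0.0655) = 26; θ*₍26₎ = 8.0.
Upper: z₀ + z₂ = 1.739; 1 − a(z₀+z₂) = 1.0400; argument = 1.7661 → 1.77; α₂ = 0.9616; rank = 385; θ*₍385₎ = 12.2.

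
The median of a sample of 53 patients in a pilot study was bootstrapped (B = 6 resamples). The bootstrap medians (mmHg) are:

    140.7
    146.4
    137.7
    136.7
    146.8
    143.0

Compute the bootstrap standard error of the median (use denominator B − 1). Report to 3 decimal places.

SE* = 4.280

Bootstrap SE is the standard deviation of the 6 replicate medians.
Mean of replicates: (140.7 + 146.4 + 137.7 + 136.7 + 146.8 + 143.0) / 6 = 851.3000 / 6 = 141.8833
Sum of squared deviations: (−1.1833)² + (+4.5167)² + (−4.1833)² + (−5.1833)² + (+4.9167)² + (+1.1167)² = 91.5883
Variance = 91.5883 / 5 = 18.3177
SE* = √18.3177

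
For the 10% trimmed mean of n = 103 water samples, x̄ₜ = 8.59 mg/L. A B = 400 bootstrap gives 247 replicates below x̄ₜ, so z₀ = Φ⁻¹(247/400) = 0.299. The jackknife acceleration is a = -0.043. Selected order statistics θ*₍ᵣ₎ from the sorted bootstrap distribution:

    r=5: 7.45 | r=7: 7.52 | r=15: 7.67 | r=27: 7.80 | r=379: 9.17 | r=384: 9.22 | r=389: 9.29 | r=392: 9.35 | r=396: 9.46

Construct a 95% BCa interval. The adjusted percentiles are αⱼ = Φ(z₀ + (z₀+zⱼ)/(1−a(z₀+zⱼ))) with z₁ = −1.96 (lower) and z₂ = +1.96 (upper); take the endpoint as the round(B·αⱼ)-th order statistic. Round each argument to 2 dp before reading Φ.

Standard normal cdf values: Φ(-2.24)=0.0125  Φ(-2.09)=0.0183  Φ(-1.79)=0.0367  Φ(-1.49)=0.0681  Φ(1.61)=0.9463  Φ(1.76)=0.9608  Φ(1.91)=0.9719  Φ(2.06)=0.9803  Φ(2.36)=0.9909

(7.80, 9.46)

Lower: z₀ + z₁ = 0.299 + (-1.960) = -1.661; 1 − a(z₀+z₁) = 1 − (-0.043)(-1.661) = 0.9286; argument = 0.299 + (-1.661)/0.9286 = -1.4898 → -1.49.
α₁ = Φ(-1.49) = 0.0681; rank = round(400 × 0.0681) = 27; θ*₍27₎ = 7.80.
Upper: z₀ + z₂ = 2.259; 1 − a(z₀+z₂) = 1.0971; argument = 2.3580 → 2.36; α₂ = 0.9909; rank = 396; θ*₍396₎ = 9.46.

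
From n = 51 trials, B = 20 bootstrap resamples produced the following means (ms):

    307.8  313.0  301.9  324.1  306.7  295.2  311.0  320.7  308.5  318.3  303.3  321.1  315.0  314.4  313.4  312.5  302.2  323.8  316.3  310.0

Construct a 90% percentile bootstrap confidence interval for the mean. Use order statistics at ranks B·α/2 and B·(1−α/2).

(295.2, 323.8)

Sorted replicates: 295.2, 301.9, 302.2, 303.3, 306.7, 307.8, 308.5, 310.0, 311.0, 312.5, 313.0, 313.4, 314.4, 315.0, 316.3, 318.3, 320.7, 321.1, 323.8, 324.1
α = 0.10; lower rank = 20 × 0.050 = 1; upper rank = 20 × 0.950 = 19.
The 1st smallest replicate is 295.2; the 19th is 323.8.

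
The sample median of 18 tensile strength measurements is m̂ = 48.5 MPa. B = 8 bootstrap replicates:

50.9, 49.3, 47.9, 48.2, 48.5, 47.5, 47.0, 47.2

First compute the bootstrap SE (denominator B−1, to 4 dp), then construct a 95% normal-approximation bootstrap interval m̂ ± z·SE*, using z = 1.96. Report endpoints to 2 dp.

Mean of replicates = 48.3125; sum of squared deviations = 11.5087; SE* = √(11.5087/7) = 1.2822
Margin = 1.96 × 1.2822 = 2.513
Interval: 48.5 ± 2.513

(45.99, 51.01)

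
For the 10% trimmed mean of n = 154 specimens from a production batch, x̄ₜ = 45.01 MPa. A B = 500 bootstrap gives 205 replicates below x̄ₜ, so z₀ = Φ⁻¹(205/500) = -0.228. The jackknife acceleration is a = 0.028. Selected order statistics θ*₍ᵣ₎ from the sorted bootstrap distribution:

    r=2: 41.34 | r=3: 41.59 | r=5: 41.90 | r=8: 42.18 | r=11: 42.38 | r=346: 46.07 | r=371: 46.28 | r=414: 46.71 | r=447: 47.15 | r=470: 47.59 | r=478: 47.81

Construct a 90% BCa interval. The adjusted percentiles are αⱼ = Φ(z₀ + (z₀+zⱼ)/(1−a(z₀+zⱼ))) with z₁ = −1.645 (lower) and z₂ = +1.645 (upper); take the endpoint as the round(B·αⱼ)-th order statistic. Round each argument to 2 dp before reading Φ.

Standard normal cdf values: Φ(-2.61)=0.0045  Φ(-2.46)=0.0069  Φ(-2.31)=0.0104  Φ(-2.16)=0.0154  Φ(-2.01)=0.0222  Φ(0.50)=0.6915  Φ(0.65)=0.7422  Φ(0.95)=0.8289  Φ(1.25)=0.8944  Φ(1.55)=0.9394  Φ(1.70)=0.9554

(42.38, 47.15)

Lower: z₀ + z₁ = -0.228 + (-1.645) = -1.873; 1 − a(z₀+z₁) = 1 − (0.028)(-1.873) = 1.0524; argument = -0.228 + (-1.873)/1.0524 = -2.0077 → -2.01.
α₁ = Φ(-2.01) = 0.0222; rank = round(500 × 0.0222) = 11; θ*₍11₎ = 42.38.
Upper: z₀ + z₂ = 1.417; 1 − a(z₀+z₂) = 0.9603; argument = 1.2475 → 1.25; α₂ = 0.8944; rank = 447; θ*₍447₎ = 47.15.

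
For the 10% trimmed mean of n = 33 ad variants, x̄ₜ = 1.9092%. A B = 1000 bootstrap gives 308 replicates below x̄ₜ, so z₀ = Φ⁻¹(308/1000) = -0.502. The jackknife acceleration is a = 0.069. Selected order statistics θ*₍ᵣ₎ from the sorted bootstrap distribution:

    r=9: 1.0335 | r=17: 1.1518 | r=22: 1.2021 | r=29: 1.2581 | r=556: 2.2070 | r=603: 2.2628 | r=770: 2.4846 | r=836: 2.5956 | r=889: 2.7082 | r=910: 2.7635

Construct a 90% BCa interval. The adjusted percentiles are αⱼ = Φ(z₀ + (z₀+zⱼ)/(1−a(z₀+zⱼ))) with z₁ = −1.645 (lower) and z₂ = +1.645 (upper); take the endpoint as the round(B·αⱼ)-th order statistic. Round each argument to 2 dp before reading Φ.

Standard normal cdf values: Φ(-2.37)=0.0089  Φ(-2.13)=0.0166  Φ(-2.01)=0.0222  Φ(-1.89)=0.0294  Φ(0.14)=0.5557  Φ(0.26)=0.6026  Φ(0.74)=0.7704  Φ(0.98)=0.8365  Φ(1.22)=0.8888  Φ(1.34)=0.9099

Lower: z₀ + z₁ = -0.502 + (-1.645) = -2.147; 1 − a(z₀+z₁) = 1 − (0.069)(-2.147) = 1.1481; argument = -0.502 + (-2.147)/1.1481 = -2.3720 → -2.37.
α₁ = Φ(-2.37) = 0.0089; rank = round(1000 × 0.0089) = 9; θ*₍9₎ = 1.0335.
Upper: z₀ + z₂ = 1.143; 1 − a(z₀+z₂) = 0.9211; argument = 0.7389 → 0.74; α₂ = 0.7704; rank = 770; θ*₍770₎ = 2.4846.

(1.0335, 2.4846)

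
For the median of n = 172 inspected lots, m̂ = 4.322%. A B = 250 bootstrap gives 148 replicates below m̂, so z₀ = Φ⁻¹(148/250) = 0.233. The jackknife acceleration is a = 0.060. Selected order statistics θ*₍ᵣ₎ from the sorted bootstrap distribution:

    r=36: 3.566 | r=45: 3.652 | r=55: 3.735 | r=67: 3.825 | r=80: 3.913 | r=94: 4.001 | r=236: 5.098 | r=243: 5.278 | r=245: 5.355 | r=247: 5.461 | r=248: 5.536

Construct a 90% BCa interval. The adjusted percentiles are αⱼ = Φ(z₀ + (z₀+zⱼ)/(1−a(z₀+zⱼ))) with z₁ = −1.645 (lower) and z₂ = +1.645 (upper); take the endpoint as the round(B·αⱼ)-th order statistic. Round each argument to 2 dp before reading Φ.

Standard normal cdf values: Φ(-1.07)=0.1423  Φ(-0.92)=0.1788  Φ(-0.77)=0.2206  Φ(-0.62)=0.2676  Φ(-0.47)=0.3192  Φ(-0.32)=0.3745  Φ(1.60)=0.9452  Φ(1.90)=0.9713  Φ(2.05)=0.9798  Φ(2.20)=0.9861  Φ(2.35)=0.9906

(3.566, 5.536)

Lower: z₀ + z₁ = 0.233 + (-1.645) = -1.412; 1 − a(z₀+z₁) = 1 − (0.060)(-1.412) = 1.0847; argument = 0.233 + (-1.412)/1.0847 = -1.0687 → -1.07.
α₁ = Φ(-1.07) = 0.1423; rank = round(250 × 0.1423) = 36; θ*₍36₎ = 3.566.
Upper: z₀ + z₂ = 1.878; 1 − a(z₀+z₂) = 0.8873; argument = 2.3495 → 2.35; α₂ = 0.9906; rank = 248; θ*₍248₎ = 5.536.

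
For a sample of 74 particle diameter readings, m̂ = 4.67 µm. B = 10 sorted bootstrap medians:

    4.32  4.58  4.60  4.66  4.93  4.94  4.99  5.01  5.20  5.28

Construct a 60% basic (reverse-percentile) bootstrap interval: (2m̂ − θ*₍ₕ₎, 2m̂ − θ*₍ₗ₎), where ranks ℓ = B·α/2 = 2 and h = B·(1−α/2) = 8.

(4.33, 4.76)

Percentile endpoints at ranks 2 and 8: θ*₍2₎ = 4.58, θ*₍8₎ = 5.01.
Basic interval reflects these around m̂:
  lower = 2 × 4.67 − 5.01 = 4.33
  upper = 2 × 4.67 − 4.58 = 4.76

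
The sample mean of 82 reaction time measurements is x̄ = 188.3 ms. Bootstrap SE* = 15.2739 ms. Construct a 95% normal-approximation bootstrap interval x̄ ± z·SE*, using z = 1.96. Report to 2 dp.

Margin = 1.96 × 15.2739 = 29.937
Interval: 188.3 ± 29.937

(158.36, 218.24)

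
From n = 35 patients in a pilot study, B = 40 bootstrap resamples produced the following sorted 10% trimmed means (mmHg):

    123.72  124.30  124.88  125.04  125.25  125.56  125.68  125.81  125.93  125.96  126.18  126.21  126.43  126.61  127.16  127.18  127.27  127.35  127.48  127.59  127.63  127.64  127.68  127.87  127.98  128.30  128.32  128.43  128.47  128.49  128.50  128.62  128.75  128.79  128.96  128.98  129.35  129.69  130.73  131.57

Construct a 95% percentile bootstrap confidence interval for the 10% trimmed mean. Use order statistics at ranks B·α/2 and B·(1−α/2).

α = 0.05; lower rank = 40 × 0.025 = 1; upper rank = 40 × 0.975 = 39.
The 1st smallest replicate is 123.72; the 39th is 130.73.

(123.72, 130.73)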